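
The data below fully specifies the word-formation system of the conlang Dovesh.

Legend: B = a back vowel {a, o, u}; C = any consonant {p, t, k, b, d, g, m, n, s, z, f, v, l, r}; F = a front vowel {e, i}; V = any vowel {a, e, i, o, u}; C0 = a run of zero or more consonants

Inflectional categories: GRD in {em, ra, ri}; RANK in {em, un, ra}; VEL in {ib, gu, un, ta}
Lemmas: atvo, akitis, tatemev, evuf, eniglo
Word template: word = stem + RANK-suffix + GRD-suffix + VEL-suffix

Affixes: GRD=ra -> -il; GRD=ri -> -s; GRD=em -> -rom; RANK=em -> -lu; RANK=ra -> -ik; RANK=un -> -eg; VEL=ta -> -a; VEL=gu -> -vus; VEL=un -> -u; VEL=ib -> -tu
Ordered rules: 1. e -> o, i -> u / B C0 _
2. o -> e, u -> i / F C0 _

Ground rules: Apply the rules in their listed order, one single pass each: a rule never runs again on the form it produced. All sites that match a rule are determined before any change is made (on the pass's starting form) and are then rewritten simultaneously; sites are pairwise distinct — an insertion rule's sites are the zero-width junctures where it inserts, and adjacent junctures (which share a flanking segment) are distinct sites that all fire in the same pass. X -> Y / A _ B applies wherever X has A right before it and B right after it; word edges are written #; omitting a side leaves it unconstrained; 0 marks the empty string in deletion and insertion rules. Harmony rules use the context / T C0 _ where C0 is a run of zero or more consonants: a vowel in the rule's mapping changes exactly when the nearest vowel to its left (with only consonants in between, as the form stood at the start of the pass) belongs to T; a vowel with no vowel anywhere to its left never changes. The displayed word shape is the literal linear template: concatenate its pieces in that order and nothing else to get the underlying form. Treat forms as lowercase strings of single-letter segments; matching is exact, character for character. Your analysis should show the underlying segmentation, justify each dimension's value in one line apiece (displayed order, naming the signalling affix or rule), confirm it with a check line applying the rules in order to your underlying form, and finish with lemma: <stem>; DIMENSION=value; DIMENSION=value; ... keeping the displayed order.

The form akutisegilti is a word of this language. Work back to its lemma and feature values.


underlying: akitis-eg-il-tu
GRD=ra - signalled by the affix -il
RANK=un - signalled by the affix -eg
VEL=ib - signalled by the affix -tu
check: akitisegiltu -> akutisegiltu -> akutisegilti
lemma: akitis; GRD=ra; RANK=un; VEL=ib


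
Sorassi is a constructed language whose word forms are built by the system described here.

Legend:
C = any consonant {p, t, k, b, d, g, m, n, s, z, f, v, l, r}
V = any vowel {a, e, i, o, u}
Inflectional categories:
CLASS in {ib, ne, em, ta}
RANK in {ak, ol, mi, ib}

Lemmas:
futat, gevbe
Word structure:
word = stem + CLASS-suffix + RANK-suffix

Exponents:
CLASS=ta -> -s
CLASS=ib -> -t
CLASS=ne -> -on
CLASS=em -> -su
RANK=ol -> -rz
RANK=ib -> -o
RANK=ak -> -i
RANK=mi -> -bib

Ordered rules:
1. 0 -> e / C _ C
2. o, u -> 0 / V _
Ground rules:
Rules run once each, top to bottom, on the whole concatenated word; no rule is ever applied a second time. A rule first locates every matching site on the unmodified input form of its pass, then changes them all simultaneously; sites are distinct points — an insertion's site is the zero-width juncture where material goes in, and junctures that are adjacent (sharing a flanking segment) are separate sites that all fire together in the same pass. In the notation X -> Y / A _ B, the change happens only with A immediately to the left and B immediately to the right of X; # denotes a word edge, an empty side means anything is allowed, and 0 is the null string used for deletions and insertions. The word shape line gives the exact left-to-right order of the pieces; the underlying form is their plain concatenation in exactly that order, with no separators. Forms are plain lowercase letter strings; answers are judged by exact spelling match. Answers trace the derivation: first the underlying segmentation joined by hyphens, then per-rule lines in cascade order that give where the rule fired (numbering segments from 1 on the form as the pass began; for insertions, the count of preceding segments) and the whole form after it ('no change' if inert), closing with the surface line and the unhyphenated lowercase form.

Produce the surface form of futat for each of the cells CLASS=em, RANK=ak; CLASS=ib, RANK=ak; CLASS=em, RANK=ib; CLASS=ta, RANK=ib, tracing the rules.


cell CLASS=em, RANK=ak:
underlying: futat-su-i
1. 0 -> e / C _ C: inserts after position(s) 5: futatesui
2. o, u -> 0 / V _: no change
surface: futatesui

cell CLASS=ib, RANK=ak:
underlying: futat-t-i
1. 0 -> e / C _ C: inserts after position(s) 5: futateti
2. o, u -> 0 / V _: no change
surface: futateti

cell CLASS=em, RANK=ib:
underlying: futat-su-o
1. 0 -> e / C _ C: inserts after position(s) 5: futatesuo
2. o, u -> 0 / V _: fires at position(s) 9: futatesu
surface: futatesu

cell CLASS=ta, RANK=ib:
underlying: futat-s-o
1. 0 -> e / C _ C: inserts after position(s) 5: futateso
2. o, u -> 0 / V _: no change
surface: futateso


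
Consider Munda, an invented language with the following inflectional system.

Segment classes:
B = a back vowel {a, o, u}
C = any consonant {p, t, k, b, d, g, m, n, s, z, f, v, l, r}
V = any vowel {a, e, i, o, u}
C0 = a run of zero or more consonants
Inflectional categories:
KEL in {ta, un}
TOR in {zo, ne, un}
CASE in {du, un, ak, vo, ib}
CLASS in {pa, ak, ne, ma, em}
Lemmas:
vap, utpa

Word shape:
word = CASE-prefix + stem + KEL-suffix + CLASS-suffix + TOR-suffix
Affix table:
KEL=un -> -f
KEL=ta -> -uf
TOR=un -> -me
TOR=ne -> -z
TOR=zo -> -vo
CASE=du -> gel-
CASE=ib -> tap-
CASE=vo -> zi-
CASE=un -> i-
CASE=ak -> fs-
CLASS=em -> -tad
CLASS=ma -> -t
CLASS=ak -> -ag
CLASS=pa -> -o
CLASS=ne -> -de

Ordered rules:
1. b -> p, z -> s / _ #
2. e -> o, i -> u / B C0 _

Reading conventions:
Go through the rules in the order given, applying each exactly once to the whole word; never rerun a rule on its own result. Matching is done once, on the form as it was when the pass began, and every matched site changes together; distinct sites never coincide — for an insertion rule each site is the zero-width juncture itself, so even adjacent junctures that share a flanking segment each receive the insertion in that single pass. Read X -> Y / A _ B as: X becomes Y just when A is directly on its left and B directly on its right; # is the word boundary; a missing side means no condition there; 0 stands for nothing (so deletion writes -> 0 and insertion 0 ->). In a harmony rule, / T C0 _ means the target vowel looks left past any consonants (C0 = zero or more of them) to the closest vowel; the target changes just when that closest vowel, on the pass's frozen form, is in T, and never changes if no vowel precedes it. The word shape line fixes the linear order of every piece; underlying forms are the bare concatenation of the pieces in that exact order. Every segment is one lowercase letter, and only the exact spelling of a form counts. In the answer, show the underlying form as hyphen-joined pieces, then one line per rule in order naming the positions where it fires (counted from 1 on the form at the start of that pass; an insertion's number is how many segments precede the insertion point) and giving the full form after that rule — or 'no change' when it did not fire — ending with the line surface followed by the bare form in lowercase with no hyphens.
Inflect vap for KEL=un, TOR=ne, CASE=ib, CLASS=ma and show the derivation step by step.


underlying: tap-vap-f-t-z
1. b -> p, z -> s / _ #: fires at position(s) 9: tapvapfts
2. e -> o, i -> u / B C0 _: no change
surface: tapvapfts


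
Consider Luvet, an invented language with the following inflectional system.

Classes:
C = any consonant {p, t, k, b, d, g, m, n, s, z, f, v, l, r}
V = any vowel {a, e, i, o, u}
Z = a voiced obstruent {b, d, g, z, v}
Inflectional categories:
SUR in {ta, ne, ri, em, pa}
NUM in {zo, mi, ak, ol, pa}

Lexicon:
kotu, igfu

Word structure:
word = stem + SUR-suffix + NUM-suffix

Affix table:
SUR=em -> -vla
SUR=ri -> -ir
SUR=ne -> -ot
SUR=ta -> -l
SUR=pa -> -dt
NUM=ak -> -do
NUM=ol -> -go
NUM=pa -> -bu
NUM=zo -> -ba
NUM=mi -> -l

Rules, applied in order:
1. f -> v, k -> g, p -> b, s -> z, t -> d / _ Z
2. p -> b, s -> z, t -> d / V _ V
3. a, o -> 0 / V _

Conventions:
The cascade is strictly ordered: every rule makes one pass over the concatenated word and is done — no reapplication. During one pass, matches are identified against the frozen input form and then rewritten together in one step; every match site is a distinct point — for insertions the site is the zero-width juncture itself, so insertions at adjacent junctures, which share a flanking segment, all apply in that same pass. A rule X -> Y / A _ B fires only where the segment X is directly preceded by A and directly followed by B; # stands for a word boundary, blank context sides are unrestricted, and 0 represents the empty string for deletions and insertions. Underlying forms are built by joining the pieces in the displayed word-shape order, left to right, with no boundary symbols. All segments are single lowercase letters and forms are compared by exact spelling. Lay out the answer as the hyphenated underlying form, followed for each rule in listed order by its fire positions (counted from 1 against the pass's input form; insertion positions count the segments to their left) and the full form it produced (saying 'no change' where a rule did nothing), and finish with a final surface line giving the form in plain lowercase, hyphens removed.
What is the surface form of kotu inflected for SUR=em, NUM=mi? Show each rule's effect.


underlying: kotu-vla-l
1. f -> v, k -> g, p -> b, s -> z, t -> d / _ Z: no change
2. p -> b, s -> z, t -> d / V _ V: fires at position(s) 3: koduvlal
3. a, o -> 0 / V _: no change
surface: koduvlal


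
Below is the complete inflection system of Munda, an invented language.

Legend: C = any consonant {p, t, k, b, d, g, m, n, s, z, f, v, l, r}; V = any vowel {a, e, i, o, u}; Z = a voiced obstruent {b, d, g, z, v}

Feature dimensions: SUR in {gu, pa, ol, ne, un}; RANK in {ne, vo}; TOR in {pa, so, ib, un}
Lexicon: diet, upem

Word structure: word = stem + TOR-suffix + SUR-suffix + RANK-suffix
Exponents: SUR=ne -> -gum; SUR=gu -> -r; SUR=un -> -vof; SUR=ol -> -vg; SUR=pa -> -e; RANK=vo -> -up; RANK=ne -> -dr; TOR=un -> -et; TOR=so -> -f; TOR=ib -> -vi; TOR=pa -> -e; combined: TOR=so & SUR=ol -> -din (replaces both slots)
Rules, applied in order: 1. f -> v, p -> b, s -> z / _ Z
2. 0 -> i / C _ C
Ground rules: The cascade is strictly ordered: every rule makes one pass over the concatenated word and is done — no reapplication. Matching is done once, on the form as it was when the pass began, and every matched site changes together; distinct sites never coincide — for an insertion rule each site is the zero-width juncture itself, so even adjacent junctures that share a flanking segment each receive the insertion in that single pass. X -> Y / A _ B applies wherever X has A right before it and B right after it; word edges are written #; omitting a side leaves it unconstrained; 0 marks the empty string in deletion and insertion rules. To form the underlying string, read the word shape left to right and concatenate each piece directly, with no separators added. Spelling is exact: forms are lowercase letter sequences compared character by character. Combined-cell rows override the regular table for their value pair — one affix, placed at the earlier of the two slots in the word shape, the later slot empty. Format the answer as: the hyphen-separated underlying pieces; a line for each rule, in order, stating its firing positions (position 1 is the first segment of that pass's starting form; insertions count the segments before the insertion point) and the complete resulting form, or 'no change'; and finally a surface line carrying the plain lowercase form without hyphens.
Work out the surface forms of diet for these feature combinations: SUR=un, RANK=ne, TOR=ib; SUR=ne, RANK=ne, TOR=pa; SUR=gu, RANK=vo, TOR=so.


cell SUR=un, RANK=ne, TOR=ib:
underlying: diet-vi-vof-dr
1. f -> v, p -> b, s -> z / _ Z: fires at position(s) 9: dietvivovdr
2. 0 -> i / C _ C: inserts after position(s) 4, 9, 10: dietivivovidir
surface: dietivivovidir

cell SUR=ne, RANK=ne, TOR=pa:
underlying: diet-e-gum-dr
1. f -> v, p -> b, s -> z / _ Z: no change
2. 0 -> i / C _ C: inserts after position(s) 8, 9: dietegumidir
surface: dietegumidir

cell SUR=gu, RANK=vo, TOR=so:
underlying: diet-f-r-up
1. f -> v, p -> b, s -> z / _ Z: no change
2. 0 -> i / C _ C: inserts after position(s) 4, 5: dietifirup
surface: dietifirup


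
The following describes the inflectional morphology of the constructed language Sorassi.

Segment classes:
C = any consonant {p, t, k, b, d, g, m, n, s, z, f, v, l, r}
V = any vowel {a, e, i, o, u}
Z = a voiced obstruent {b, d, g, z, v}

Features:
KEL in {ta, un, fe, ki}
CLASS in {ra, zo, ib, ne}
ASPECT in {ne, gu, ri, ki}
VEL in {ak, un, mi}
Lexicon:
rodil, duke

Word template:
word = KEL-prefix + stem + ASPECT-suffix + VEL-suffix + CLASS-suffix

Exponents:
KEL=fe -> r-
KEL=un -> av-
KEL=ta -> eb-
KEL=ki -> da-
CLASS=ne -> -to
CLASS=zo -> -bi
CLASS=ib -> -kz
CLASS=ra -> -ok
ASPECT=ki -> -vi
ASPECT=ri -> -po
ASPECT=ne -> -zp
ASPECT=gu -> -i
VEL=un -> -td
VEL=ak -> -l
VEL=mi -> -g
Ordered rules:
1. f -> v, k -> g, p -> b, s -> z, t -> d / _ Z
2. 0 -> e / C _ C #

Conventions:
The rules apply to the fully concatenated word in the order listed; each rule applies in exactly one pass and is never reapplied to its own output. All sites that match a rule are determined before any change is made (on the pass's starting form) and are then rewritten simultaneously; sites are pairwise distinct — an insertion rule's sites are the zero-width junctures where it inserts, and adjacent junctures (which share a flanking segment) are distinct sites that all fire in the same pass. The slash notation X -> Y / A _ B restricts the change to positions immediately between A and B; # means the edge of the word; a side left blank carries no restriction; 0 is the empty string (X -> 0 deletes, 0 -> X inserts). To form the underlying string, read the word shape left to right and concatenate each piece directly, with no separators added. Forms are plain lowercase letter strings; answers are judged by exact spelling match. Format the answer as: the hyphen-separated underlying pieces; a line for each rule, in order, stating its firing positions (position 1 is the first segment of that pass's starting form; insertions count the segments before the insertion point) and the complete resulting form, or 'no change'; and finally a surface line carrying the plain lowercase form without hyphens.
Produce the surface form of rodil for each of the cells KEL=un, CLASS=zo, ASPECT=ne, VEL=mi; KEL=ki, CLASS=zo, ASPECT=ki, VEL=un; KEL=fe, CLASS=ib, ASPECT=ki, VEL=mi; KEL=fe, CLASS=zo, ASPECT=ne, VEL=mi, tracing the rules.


cell KEL=un, CLASS=zo, ASPECT=ne, VEL=mi:
underlying: av-rodil-zp-g-bi
1. f -> v, k -> g, p -> b, s -> z, t -> d / _ Z: fires at position(s) 9: avrodilzbgbi
2. 0 -> e / C _ C #: no change
surface: avrodilzbgbi

cell KEL=ki, CLASS=zo, ASPECT=ki, VEL=un:
underlying: da-rodil-vi-td-bi
1. f -> v, k -> g, p -> b, s -> z, t -> d / _ Z: fires at position(s) 10: darodilviddbi
2. 0 -> e / C _ C #: no change
surface: darodilviddbi

cell KEL=fe, CLASS=ib, ASPECT=ki, VEL=mi:
underlying: r-rodil-vi-g-kz
1. f -> v, k -> g, p -> b, s -> z, t -> d / _ Z: fires at position(s) 10: rrodilviggz
2. 0 -> e / C _ C #: inserts after position(s) 10: rrodilviggez
surface: rrodilviggez

cell KEL=fe, CLASS=zo, ASPECT=ne, VEL=mi:
underlying: r-rodil-zp-g-bi
1. f -> v, k -> g, p -> b, s -> z, t -> d / _ Z: fires at position(s) 8: rrodilzbgbi
2. 0 -> e / C _ C #: no change
surface: rrodilzbgbi


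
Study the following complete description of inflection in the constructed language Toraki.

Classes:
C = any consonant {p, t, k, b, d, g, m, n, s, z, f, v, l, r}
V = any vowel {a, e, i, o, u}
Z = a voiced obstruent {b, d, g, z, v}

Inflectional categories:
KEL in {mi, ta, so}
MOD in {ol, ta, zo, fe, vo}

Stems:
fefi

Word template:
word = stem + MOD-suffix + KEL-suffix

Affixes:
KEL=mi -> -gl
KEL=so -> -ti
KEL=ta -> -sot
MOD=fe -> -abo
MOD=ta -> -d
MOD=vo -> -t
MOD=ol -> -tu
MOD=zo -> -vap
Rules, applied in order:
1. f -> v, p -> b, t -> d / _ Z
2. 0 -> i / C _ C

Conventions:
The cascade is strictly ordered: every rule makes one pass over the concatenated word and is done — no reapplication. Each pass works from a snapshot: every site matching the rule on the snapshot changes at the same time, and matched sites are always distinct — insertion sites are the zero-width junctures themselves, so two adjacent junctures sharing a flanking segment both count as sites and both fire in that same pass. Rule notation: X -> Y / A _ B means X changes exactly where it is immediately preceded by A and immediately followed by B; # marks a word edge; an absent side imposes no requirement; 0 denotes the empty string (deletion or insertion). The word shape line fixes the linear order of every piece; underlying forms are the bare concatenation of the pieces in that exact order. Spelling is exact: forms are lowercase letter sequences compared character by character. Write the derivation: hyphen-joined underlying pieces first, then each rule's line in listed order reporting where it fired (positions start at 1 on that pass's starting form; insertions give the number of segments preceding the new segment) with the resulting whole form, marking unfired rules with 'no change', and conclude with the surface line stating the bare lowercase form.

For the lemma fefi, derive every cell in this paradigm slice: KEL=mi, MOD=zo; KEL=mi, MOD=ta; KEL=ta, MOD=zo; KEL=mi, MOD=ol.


cell KEL=mi, MOD=zo:
underlying: fefi-vap-gl
1. f -> v, p -> b, t -> d / _ Z: fires at position(s) 7: fefivabgl
2. 0 -> i / C _ C: inserts after position(s) 7, 8: fefivabigil
surface: fefivabigil

cell KEL=mi, MOD=ta:
underlying: fefi-d-gl
1. f -> v, p -> b, t -> d / _ Z: no change
2. 0 -> i / C _ C: inserts after position(s) 5, 6: fefidigil
surface: fefidigil

cell KEL=ta, MOD=zo:
underlying: fefi-vap-sot
1. f -> v, p -> b, t -> d / _ Z: no change
2. 0 -> i / C _ C: inserts after position(s) 7: fefivapisot
surface: fefivapisot

cell KEL=mi, MOD=ol:
underlying: fefi-tu-gl
1. f -> v, p -> b, t -> d / _ Z: no change
2. 0 -> i / C _ C: inserts after position(s) 7: fefitugil
surface: fefitugil


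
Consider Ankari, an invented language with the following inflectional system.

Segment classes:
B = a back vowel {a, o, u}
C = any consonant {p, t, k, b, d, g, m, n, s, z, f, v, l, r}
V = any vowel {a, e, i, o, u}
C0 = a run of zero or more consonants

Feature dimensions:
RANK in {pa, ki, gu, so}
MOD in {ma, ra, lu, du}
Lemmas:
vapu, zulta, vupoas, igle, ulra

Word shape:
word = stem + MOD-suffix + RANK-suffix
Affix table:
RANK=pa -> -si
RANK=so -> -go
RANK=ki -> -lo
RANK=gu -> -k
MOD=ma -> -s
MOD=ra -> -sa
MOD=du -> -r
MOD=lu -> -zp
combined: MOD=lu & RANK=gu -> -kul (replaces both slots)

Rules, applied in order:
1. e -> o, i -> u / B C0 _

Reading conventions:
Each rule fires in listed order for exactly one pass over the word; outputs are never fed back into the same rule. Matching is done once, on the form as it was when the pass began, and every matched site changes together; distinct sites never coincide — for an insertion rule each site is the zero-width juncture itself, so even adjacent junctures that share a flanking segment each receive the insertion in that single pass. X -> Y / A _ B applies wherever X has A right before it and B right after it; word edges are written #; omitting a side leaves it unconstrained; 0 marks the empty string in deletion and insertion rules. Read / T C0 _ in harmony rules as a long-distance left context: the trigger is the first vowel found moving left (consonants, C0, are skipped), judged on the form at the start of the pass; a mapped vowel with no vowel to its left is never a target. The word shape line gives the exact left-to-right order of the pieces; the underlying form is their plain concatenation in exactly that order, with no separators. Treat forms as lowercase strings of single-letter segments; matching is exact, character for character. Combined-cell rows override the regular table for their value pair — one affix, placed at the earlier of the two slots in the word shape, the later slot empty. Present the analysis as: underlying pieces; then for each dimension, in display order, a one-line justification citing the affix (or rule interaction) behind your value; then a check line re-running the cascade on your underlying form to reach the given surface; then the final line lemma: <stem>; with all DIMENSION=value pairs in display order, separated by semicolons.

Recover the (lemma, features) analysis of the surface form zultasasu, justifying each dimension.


underlying: zulta-sa-si
RANK=pa - signalled by the affix -si
MOD=ra - signalled by the affix -sa
check: zultasasi -> zultasasu
lemma: zulta; RANK=pa; MOD=ra


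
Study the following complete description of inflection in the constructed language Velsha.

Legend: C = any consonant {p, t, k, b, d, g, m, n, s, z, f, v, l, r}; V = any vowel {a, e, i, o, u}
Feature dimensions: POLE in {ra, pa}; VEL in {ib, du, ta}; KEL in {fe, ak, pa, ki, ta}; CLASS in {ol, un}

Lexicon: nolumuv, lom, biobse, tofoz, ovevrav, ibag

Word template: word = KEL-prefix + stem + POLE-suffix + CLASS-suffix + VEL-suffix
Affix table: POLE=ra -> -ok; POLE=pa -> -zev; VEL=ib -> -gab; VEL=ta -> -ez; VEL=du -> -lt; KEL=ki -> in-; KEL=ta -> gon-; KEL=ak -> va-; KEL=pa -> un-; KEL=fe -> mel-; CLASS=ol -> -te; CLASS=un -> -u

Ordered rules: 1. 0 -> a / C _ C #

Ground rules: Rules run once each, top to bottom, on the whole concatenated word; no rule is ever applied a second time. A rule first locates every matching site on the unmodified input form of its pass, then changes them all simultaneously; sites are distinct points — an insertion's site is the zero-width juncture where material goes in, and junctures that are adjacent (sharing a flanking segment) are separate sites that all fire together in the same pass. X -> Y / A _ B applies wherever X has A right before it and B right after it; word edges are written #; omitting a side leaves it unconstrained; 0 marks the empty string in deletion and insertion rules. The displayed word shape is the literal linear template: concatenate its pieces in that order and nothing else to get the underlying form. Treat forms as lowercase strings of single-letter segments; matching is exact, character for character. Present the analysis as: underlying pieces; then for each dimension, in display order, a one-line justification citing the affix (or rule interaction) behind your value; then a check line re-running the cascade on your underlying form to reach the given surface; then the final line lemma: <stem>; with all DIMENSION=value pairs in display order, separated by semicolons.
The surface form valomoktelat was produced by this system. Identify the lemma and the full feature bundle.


underlying: va-lom-ok-te-lt
POLE=ra - signalled by the affix -ok
VEL=du - signalled by the affix -lt
KEL=ak - signalled by the affix va-
CLASS=ol - signalled by the affix -te
check: valomoktelt -> valomoktelat
lemma: lom; POLE=ra; VEL=du; KEL=ak; CLASS=ol


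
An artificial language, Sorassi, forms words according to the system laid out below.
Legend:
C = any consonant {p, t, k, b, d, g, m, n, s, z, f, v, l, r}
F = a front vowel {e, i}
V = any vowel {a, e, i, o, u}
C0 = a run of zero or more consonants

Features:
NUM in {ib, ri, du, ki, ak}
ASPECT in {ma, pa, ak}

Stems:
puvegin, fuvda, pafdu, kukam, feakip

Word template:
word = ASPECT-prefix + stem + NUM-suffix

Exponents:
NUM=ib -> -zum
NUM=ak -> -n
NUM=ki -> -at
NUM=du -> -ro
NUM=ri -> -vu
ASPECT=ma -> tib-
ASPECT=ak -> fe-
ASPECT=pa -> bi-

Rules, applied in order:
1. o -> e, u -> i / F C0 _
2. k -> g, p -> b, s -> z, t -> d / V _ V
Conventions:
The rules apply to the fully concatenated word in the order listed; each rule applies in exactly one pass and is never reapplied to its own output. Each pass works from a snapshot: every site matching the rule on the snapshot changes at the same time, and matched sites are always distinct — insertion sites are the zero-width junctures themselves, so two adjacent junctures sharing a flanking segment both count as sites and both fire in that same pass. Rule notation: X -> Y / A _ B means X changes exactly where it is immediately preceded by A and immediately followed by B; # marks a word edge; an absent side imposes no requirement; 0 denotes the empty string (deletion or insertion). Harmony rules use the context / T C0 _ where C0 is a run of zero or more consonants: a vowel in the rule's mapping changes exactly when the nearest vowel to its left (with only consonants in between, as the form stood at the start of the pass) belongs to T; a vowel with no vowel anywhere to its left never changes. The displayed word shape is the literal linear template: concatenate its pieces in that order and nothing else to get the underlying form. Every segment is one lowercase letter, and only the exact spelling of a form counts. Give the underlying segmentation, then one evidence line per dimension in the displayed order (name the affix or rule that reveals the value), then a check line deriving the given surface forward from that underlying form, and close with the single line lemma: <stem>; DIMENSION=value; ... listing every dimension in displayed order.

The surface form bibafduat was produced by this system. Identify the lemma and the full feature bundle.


underlying: bi-pafdu-at
NUM=ki - signalled by the affix -at
ASPECT=pa - signalled by the affix bi-
check: bipafduat -> bipafduat -> bibafduat
lemma: pafdu; NUM=ki; ASPECT=pa


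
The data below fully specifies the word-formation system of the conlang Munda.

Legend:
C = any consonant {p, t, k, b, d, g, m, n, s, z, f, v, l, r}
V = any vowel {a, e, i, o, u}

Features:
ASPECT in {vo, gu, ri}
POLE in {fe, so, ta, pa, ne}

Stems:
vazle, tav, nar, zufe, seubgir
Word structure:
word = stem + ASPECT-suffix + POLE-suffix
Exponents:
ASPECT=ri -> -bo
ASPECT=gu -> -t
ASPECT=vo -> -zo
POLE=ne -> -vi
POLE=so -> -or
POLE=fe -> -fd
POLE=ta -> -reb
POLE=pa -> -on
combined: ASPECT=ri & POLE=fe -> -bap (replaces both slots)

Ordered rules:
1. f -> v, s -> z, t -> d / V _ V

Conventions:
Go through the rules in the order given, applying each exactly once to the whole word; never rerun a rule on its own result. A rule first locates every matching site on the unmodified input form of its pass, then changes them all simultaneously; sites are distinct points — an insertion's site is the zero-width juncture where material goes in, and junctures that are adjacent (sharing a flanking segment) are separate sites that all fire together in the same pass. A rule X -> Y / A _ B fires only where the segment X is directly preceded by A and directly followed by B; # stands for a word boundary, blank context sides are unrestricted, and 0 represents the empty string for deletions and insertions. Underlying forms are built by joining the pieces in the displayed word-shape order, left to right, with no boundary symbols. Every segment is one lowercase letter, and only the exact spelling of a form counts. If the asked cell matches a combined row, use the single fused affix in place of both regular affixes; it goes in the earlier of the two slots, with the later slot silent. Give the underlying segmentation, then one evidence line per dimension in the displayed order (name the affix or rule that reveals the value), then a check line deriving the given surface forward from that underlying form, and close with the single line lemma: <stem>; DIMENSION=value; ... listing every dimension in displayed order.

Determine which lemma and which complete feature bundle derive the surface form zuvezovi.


underlying: zufe-zo-vi
ASPECT=vo - signalled by the affix -zo
POLE=ne - signalled by the affix -vi
check: zufezovi -> zuvezovi
lemma: zufe; ASPECT=vo; POLE=ne


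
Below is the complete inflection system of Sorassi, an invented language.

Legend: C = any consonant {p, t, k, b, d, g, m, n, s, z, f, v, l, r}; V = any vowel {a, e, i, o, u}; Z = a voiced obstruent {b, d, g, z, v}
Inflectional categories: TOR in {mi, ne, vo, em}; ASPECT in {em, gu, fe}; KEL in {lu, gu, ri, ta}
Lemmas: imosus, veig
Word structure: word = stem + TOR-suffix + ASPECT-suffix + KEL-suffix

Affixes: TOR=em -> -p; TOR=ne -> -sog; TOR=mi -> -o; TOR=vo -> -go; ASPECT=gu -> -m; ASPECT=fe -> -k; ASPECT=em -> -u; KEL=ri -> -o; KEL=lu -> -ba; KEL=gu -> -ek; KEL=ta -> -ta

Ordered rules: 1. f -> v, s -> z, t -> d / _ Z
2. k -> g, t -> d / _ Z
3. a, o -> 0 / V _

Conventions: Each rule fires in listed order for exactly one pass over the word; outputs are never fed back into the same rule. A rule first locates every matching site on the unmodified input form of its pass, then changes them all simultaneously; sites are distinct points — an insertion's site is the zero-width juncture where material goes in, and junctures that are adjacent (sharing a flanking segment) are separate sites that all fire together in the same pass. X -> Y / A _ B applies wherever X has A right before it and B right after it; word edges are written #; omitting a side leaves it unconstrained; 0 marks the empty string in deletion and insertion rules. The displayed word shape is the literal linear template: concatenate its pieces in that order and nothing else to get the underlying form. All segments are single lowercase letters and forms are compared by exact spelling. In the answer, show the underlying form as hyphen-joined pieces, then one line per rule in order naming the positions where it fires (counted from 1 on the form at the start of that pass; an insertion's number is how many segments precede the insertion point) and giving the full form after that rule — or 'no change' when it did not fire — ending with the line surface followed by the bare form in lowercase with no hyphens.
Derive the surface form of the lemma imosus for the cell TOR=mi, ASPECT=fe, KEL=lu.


underlying: imosus-o-k-ba
1. f -> v, s -> z, t -> d / _ Z: no change
2. k -> g, t -> d / _ Z: fires at position(s) 8: imosusogba
3. a, o -> 0 / V _: no change
surface: imosusogba


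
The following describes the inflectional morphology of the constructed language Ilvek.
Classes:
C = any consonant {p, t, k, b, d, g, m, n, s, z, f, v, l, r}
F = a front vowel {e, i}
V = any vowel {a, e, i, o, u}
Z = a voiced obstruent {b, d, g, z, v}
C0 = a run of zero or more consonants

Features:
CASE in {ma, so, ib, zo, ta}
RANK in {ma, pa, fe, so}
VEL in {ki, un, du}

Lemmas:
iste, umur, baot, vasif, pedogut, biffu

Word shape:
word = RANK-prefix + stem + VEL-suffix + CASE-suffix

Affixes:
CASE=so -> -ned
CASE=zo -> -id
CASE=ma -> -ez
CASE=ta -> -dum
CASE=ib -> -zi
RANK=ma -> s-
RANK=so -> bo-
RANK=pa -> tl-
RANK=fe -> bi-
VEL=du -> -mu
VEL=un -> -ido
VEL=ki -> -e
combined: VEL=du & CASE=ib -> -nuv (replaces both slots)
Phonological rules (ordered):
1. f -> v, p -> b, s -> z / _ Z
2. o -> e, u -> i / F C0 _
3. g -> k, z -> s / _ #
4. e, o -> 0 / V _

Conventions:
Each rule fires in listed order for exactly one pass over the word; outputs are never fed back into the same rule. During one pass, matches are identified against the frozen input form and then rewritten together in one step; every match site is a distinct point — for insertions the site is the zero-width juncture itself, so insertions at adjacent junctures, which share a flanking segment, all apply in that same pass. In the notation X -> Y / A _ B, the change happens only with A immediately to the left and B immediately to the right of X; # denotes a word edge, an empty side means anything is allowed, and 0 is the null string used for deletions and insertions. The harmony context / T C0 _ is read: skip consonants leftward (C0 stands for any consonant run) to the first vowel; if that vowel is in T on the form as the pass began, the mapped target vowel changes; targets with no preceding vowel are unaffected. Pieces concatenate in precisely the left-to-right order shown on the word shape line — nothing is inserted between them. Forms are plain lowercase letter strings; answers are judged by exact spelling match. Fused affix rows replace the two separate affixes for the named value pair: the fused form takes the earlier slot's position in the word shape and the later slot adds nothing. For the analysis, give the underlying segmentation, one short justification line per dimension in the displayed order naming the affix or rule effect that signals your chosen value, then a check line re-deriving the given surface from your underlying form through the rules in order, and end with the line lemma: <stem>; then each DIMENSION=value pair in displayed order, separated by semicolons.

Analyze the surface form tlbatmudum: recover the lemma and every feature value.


underlying: tl-baot-mu-dum
CASE=ta - signalled by the affix -dum
RANK=pa - signalled by the affix tl-
VEL=du - signalled by the affix -mu
check: tlbaotmudum -> tlbaotmudum -> tlbaotmudum -> tlbaotmudum -> tlbatmudum
lemma: baot; CASE=ta; RANK=pa; VEL=du


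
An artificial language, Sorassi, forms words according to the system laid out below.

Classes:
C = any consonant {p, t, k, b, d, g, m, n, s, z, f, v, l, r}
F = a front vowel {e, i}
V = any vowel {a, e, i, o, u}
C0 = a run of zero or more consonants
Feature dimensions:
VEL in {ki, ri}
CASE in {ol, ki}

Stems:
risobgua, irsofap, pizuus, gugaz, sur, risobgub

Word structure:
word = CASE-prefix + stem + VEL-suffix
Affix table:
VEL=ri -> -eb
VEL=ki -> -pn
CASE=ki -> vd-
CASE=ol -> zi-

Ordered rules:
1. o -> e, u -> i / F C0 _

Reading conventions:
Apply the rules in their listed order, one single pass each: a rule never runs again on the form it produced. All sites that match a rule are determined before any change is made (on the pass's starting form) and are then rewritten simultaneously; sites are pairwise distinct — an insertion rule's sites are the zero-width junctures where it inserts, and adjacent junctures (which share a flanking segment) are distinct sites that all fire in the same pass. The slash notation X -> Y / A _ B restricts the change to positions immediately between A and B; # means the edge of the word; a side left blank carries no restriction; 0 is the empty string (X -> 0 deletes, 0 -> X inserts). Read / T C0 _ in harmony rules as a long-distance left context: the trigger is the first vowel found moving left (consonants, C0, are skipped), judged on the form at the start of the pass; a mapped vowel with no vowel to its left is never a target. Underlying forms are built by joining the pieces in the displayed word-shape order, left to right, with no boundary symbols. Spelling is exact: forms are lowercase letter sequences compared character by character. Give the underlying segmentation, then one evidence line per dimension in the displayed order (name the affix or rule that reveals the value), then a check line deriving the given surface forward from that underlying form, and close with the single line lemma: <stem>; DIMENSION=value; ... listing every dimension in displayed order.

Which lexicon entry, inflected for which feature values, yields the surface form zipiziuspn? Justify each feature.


underlying: zi-pizuus-pn
VEL=ki - signalled by the affix -pn
CASE=ol - signalled by the affix zi-
check: zipizuuspn -> zipiziuspn
lemma: pizuus; VEL=ki; CASE=ol


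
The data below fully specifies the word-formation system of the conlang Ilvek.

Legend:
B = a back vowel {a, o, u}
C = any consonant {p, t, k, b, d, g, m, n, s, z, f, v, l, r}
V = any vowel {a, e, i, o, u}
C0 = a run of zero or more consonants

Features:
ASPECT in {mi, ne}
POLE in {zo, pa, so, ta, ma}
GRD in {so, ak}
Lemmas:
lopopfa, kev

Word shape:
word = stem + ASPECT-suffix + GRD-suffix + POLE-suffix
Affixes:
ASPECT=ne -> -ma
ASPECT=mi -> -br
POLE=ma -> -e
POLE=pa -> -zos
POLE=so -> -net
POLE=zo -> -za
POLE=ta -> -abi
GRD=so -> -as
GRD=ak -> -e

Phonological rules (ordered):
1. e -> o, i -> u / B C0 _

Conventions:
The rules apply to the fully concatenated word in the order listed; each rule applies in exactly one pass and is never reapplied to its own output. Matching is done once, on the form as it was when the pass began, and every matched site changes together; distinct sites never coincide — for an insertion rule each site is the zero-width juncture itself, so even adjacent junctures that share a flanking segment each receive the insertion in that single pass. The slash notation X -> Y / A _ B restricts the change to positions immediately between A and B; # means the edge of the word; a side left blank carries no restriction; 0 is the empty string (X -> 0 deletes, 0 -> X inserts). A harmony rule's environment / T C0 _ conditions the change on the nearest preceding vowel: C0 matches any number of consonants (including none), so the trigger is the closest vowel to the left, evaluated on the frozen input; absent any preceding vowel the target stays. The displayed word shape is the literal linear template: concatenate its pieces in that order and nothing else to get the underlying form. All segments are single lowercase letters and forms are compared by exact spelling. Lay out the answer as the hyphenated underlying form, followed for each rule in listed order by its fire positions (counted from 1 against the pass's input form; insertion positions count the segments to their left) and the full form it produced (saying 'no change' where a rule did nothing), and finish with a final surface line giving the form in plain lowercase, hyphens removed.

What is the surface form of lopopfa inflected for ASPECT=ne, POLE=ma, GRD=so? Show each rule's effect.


underlying: lopopfa-ma-as-e
1. e -> o, i -> u / B C0 _: fires at position(s) 12: lopopfamaaso
surface: lopopfamaaso


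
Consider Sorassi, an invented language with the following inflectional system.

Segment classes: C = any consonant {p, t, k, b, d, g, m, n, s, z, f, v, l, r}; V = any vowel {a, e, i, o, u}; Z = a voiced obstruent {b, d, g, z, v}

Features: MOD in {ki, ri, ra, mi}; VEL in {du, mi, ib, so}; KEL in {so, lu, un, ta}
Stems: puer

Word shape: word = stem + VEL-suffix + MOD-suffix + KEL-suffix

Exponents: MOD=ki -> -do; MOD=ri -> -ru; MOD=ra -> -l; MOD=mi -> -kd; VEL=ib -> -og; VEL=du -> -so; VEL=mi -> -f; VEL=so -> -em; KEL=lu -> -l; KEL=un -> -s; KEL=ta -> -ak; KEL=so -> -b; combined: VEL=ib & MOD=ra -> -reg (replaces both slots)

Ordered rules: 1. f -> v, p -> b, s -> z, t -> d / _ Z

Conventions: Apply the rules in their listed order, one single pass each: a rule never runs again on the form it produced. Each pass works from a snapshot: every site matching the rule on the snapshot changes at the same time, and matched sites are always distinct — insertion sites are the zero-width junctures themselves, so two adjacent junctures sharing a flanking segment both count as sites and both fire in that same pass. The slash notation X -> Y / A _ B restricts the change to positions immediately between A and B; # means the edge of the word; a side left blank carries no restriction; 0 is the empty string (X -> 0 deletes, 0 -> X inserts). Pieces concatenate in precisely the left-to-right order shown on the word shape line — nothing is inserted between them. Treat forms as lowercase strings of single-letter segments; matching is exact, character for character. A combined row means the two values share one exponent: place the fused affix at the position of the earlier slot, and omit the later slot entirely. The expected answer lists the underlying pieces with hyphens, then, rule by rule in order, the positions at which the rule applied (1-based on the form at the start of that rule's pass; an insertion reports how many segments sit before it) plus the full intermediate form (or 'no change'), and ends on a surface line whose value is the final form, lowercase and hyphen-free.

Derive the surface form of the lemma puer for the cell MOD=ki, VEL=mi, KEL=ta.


underlying: puer-f-do-ak
1. f -> v, p -> b, s -> z, t -> d / _ Z: fires at position(s) 5: puervdoak
surface: puervdoak
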